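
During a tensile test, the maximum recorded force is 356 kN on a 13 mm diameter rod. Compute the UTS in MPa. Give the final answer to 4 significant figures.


A0 = pi*(d/2)^2 = pi*(13/2)^2 = 132.732 mm^2
UTS = F_max / A0 = 356*1000 / 132.732
UTS = 2682 MPa


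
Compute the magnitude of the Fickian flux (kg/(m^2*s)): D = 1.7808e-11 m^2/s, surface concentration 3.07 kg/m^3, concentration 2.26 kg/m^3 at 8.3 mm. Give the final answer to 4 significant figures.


J = -D * (dC/dx) = D * (C1 - C2) / dx
J = 1.7808e-11 * (3.07 - 2.26) / 8.3e-03
J = 1.738e-09 kg/(m^2*s)


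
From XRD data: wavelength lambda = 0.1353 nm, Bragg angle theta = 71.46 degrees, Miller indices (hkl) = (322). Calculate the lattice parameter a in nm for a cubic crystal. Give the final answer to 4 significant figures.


d = lambda / (2*sin(theta))
d = 0.1353 / (2*sin(71.46 deg))
d = 0.0713531 nm
a = d * sqrt(h^2+k^2+l^2) = 0.0713531 * sqrt(17)
a = 0.2942 nm


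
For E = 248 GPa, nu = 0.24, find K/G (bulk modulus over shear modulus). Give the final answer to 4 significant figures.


G = E / (2*(1+nu))
G = 248 / (2*(1+0.24)) = 100 GPa
K = E / (3*(1-2*nu))
K = 248 / (3*(1-2*0.24)) = 158.974 GPa
K/G = 158.974 / 100 = 1.59


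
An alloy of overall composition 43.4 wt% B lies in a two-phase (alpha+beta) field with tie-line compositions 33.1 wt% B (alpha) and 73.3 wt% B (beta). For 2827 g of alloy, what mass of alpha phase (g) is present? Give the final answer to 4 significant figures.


f_alpha = (C_beta - C0) / (C_beta - C_alpha)
f_alpha = (73.3 - 43.4) / (73.3 - 33.1) = 0.743781
m_alpha = f_alpha * m_total = 0.743781 * 2827 = 2103 g


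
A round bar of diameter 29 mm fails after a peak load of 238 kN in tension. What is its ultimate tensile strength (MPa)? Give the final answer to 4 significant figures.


A0 = pi*(d/2)^2 = pi*(29/2)^2 = 660.52 mm^2
UTS = F_max / A0 = 238*1000 / 660.52
UTS = 360.3 MPa


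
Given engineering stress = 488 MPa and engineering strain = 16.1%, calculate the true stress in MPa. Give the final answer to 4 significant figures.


sigma_true = sigma_eng * (1 + epsilon_eng)
sigma_true = 488 * (1 + 0.161)
sigma_true = 566.6 MPa


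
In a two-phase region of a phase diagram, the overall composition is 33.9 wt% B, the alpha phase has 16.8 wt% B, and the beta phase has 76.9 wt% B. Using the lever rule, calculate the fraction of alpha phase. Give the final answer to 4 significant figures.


f_alpha = (C_beta - C0) / (C_beta - C_alpha)
f_alpha = (76.9 - 33.9) / (76.9 - 16.8)
f_alpha = 0.7155


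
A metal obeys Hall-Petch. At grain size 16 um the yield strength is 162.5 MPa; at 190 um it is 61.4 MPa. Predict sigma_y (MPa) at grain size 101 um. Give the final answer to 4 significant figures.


sigma_y = sigma0 + k / sqrt(d)
1/sqrt(d1) = 1/sqrt(1.6e-05) = 250;  1/sqrt(d2) = 72.5476
k = (sigma1 - sigma2) / (1/sqrt(d1) - 1/sqrt(d2)) = (162.5 - 61.4) / (250 - 72.5476) = 0.56973 MPa*m^0.5
sigma0 = sigma1 - k/sqrt(d1) = 162.5 - 0.56973*250 = 20.0674 MPa
sigma_y(d3) = 20.0674 + 0.56973 / sqrt(1.01e-04) = 76.76 MPa


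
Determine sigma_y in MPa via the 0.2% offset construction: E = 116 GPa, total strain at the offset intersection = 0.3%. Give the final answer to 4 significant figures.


Offset strain = 0.002
Elastic strain at yield = total_strain - offset = 3e-03 - 0.002 = 1e-03
sigma_y = E * elastic_strain = 116000 * 1e-03
sigma_y = 116 MPa


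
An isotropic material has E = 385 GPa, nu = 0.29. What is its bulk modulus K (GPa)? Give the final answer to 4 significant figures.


K = E / (3*(1-2*nu))
K = 385 / (3*(1-2*0.29))
K = 305.6 GPa


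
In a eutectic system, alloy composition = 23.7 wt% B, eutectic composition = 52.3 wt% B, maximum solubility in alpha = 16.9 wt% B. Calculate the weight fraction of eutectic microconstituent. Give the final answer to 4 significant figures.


f_primary = (C_e - C0) / (C_e - C_alpha_max)
f_primary = (52.3 - 23.7) / (52.3 - 16.9)
f_primary = 0.80791
f_eutectic = 1 - 0.80791 = 0.1921


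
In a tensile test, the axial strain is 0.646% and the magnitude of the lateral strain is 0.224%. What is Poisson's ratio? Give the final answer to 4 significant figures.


nu = -epsilon_lat / epsilon_axial
Lateral strain is contraction (negative), so using magnitudes:
nu = 0.224 / 0.646
nu = 0.3467


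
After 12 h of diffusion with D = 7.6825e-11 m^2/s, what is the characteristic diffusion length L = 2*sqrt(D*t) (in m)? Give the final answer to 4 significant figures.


t = 12 hr = 43200 s
Diffusion length = 2*sqrt(D*t)
= 2*sqrt(7.6825e-11 * 43200)
= 3.644e-03 m


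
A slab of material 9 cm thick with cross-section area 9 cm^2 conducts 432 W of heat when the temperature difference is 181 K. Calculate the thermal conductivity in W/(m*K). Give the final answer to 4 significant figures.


k = Q*L / (A*dT)
L = 0.09 m, A = 9e-04 m^2
k = 432 * 0.09 / (9e-04 * 181)
k = 238.7 W/(m*K)


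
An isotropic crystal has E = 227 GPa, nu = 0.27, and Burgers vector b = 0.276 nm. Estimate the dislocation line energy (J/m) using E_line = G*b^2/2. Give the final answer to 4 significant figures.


Step 1: G = E / (2*(1+nu))
G = 227 / (2*(1+0.27)) = 89.3701 GPa = 8.93701e+10 Pa
Step 2: E_line = G*b^2/2
b = 0.276 nm = 2.76e-10 m
E_line = 0.5 * 8.93701e+10 * (2.76e-10)^2 = 3.404e-09 J/m


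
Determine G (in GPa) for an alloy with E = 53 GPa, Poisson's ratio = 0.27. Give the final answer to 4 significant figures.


G = E / (2*(1+nu))
G = 53 / (2*(1+0.27))
G = 20.87 GPa


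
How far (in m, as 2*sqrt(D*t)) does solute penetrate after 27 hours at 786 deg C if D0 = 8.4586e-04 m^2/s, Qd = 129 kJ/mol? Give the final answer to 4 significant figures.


Step 1: D = D0 * exp(-Qd/(R*T))
T = 1059.15 K
D = 8.4586e-04 * exp(-129e3 / (8.314 * 1059.15)) = 3.67375e-10 m^2/s
Step 2: L = 2*sqrt(D*t)
t = 27 h = 97200 s
L = 2*sqrt(3.67375e-10 * 97200) = 0.01195 m


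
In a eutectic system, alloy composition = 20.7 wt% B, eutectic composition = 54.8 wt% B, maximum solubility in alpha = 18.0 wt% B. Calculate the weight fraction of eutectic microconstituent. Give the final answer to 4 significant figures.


f_primary = (C_e - C0) / (C_e - C_alpha_max)
f_primary = (54.8 - 20.7) / (54.8 - 18.0)
f_primary = 0.92663
f_eutectic = 1 - 0.92663 = 0.07337


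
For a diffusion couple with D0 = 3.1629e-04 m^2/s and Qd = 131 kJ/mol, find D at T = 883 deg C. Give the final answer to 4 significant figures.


D = D0 * exp(-Qd / (R*T))
T = 1156.15 K
D = 3.1629e-04 * exp(-131e3 / (8.314 * 1156.15))
D = 3.813e-10 m^2/s


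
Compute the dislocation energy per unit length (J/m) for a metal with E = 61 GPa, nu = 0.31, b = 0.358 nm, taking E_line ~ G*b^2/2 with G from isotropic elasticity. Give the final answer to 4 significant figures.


Step 1: G = E / (2*(1+nu))
G = 61 / (2*(1+0.31)) = 23.2824 GPa = 2.32824e+10 Pa
Step 2: E_line = G*b^2/2
b = 0.358 nm = 3.58e-10 m
E_line = 0.5 * 2.32824e+10 * (3.58e-10)^2 = 1.492e-09 J/m


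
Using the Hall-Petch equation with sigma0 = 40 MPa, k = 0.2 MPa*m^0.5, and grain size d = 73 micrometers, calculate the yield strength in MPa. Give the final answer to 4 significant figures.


sigma_y = sigma0 + k / sqrt(d)
d = 73 um = 7.3e-05 m
sigma_y = 40 + 0.2 / sqrt(7.3e-05)
sigma_y = 63.41 MPa


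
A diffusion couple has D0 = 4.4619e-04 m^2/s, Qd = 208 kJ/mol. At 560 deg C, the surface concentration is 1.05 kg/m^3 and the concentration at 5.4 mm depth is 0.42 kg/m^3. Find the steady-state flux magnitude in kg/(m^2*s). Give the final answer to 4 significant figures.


Step 1: D = D0 * exp(-Qd/(R*T))
T = 560 + 273.15 = 833.15 K
D = 4.4619e-04 * exp(-208e3 / (8.314 * 833.15)) = 4.05895e-17 m^2/s
Step 2: J = D * (C1 - C2) / dx
J = 4.05895e-17 * (1.05 - 0.42) / 5.4e-03
J = 4.735e-15 kg/(m^2*s)


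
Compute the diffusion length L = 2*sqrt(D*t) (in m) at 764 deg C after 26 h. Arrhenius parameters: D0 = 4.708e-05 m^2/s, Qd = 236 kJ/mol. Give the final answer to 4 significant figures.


Step 1: D = D0 * exp(-Qd/(R*T))
T = 1037.15 K
D = 4.708e-05 * exp(-236e3 / (8.314 * 1037.15)) = 6.11773e-17 m^2/s
Step 2: L = 2*sqrt(D*t)
t = 26 h = 93600 s
L = 2*sqrt(6.11773e-17 * 93600) = 4.786e-06 m


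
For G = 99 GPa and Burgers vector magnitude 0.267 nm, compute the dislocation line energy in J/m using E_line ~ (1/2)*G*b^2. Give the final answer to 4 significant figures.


E = G*b^2/2
b = 0.267 nm = 2.67e-10 m
G = 99 GPa = 9.9e+10 Pa
E = 0.5 * 9.9e+10 * (2.67e-10)^2
E = 3.529e-09 J/m


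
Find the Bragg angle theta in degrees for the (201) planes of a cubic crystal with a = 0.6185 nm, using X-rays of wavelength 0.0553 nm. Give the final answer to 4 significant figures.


d = a / sqrt(h^2+k^2+l^2)
d = 0.6185 / sqrt(5) = 0.276602 nm
lambda = 2*d*sin(theta)  =>  sin(theta) = lambda / (2*d)
sin(theta) = 0.0553 / (2 * 0.276602) = 0.0999633
theta = 5.737 deg


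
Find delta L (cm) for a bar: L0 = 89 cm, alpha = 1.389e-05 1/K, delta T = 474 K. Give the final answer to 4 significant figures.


dL = L0 * alpha * dT
dL = 89 * 1.389e-05 * 474
dL = 0.586 cm


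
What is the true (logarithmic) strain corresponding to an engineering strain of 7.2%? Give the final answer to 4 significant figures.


epsilon_true = ln(1 + epsilon_eng)
epsilon_true = ln(1 + 0.072)
epsilon_true = 0.06953


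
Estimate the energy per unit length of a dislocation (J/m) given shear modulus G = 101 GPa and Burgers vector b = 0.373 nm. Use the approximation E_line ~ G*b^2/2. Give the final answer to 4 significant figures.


E = G*b^2/2
b = 0.373 nm = 3.73e-10 m
G = 101 GPa = 1.01e+11 Pa
E = 0.5 * 1.01e+11 * (3.73e-10)^2
E = 7.026e-09 J/m


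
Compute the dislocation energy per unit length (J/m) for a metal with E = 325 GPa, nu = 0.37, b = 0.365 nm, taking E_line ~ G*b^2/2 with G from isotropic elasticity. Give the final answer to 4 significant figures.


Step 1: G = E / (2*(1+nu))
G = 325 / (2*(1+0.37)) = 118.613 GPa = 1.18613e+11 Pa
Step 2: E_line = G*b^2/2
b = 0.365 nm = 3.65e-10 m
E_line = 0.5 * 1.18613e+11 * (3.65e-10)^2 = 7.901e-09 J/m


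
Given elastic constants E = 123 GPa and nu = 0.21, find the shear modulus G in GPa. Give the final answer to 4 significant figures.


G = E / (2*(1+nu))
G = 123 / (2*(1+0.21))
G = 50.83 GPa


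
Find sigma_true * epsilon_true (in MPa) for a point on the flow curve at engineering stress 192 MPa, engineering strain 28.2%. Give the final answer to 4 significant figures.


sigma_true = sigma_eng * (1 + epsilon_eng)
sigma_true = 192 * (1 + 0.282) = 246.144 MPa
epsilon_true = ln(1 + epsilon_eng)
epsilon_true = ln(1 + 0.282) = 0.248421
sigma_true * epsilon_true = 246.144 * 0.248421 = 61.15 MPa


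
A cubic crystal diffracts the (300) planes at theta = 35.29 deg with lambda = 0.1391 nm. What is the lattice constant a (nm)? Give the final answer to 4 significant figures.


d = lambda / (2*sin(theta))
d = 0.1391 / (2*sin(35.29 deg))
d = 0.120388 nm
a = d * sqrt(h^2+k^2+l^2) = 0.120388 * sqrt(9)
a = 0.3612 nm


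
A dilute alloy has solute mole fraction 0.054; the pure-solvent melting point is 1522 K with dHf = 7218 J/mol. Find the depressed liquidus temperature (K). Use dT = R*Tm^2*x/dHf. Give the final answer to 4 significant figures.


dT = R*Tm^2*x / dHf
dT = 8.314 * 1522^2 * 0.054 / 7218
dT = 144.084 K
T_new = 1522 - 144.084 = 1378 K


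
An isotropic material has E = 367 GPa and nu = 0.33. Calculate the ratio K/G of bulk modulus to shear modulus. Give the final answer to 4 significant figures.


G = E / (2*(1+nu))
G = 367 / (2*(1+0.33)) = 137.97 GPa
K = E / (3*(1-2*nu))
K = 367 / (3*(1-2*0.33)) = 359.804 GPa
K/G = 359.804 / 137.97 = 2.608


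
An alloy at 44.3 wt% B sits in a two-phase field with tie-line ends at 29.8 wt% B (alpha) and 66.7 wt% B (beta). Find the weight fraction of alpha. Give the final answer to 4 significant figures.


f_alpha = (C_beta - C0) / (C_beta - C_alpha)
f_alpha = (66.7 - 44.3) / (66.7 - 29.8)
f_alpha = 0.607


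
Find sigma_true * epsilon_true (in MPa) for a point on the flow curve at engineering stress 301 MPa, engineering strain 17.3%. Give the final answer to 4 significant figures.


sigma_true = sigma_eng * (1 + epsilon_eng)
sigma_true = 301 * (1 + 0.173) = 353.073 MPa
epsilon_true = ln(1 + epsilon_eng)
epsilon_true = ln(1 + 0.173) = 0.159565
sigma_true * epsilon_true = 353.073 * 0.159565 = 56.34 MPa


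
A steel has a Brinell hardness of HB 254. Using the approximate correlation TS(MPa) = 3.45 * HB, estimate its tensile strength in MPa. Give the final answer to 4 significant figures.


TS (MPa) = 3.45 * HB
TS = 3.45 * 254
TS = 876.3 MPa


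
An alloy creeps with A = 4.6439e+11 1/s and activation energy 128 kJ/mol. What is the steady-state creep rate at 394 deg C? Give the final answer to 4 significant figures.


rate = A * exp(-Q / (R*T))
T = 394 + 273.15 = 667.15 K
rate = 4.6439e+11 * exp(-128e3 / (8.314 * 667.15))
rate = 44.13 1/s


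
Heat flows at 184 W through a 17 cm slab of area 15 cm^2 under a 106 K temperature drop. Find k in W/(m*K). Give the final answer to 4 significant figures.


k = Q*L / (A*dT)
L = 0.17 m, A = 1.5e-03 m^2
k = 184 * 0.17 / (1.5e-03 * 106)
k = 196.7 W/(m*K)


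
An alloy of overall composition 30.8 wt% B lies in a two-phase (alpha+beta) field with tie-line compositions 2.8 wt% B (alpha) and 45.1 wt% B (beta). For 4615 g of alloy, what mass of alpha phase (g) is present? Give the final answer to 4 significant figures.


f_alpha = (C_beta - C0) / (C_beta - C_alpha)
f_alpha = (45.1 - 30.8) / (45.1 - 2.8) = 0.338061
m_alpha = f_alpha * m_total = 0.338061 * 4615 = 1560 g


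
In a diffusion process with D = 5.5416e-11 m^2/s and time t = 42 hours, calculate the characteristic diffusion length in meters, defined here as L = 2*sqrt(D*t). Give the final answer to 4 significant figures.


t = 42 hr = 151200 s
Diffusion length = 2*sqrt(D*t)
= 2*sqrt(5.5416e-11 * 151200)
= 5.789e-03 m


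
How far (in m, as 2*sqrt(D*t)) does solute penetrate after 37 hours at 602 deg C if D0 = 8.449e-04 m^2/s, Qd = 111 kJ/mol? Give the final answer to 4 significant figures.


Step 1: D = D0 * exp(-Qd/(R*T))
T = 875.15 K
D = 8.449e-04 * exp(-111e3 / (8.314 * 875.15)) = 2.00154e-10 m^2/s
Step 2: L = 2*sqrt(D*t)
t = 37 h = 133200 s
L = 2*sqrt(2.00154e-10 * 133200) = 0.01033 m


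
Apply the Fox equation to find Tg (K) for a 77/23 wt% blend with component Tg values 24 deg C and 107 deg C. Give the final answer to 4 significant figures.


1/Tg = w1/Tg1 + w2/Tg2 (in Kelvin)
Tg1 = 297.15 K, Tg2 = 380.15 K
1/Tg = 0.77/297.15 + 0.23/380.15
Tg = 312.9 K


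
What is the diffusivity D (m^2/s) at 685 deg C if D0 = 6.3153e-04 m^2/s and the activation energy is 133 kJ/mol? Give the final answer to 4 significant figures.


D = D0 * exp(-Qd / (R*T))
T = 958.15 K
D = 6.3153e-04 * exp(-133e3 / (8.314 * 958.15))
D = 3.544e-11 m^2/s


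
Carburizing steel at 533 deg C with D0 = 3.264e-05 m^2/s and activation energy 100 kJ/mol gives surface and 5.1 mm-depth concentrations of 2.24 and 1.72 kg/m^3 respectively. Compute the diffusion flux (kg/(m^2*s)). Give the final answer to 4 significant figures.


Step 1: D = D0 * exp(-Qd/(R*T))
T = 533 + 273.15 = 806.15 K
D = 3.264e-05 * exp(-100e3 / (8.314 * 806.15)) = 1.08143e-11 m^2/s
Step 2: J = D * (C1 - C2) / dx
J = 1.08143e-11 * (2.24 - 1.72) / 5.1e-03
J = 1.103e-09 kg/(m^2*s)


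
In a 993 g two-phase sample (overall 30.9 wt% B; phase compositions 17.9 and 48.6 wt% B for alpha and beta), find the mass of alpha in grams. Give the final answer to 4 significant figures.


f_alpha = (C_beta - C0) / (C_beta - C_alpha)
f_alpha = (48.6 - 30.9) / (48.6 - 17.9) = 0.576547
m_alpha = f_alpha * m_total = 0.576547 * 993 = 572.5 g


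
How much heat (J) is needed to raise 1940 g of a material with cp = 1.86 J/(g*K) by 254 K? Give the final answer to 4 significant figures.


Q = m * cp * dT
Q = 1940 * 1.86 * 254
Q = 916500 J


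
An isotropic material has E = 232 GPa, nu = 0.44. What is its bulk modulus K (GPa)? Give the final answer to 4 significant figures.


K = E / (3*(1-2*nu))
K = 232 / (3*(1-2*0.44))
K = 644.4 GPa


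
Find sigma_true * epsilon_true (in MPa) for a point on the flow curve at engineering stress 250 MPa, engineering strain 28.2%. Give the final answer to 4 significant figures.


sigma_true = sigma_eng * (1 + epsilon_eng)
sigma_true = 250 * (1 + 0.282) = 320.5 MPa
epsilon_true = ln(1 + epsilon_eng)
epsilon_true = ln(1 + 0.282) = 0.248421
sigma_true * epsilon_true = 320.5 * 0.248421 = 79.62 MPa


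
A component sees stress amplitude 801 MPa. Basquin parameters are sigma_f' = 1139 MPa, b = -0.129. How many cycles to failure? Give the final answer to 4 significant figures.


sigma_a = sigma_f' * (2*Nf)^b
2*Nf = (sigma_a / sigma_f')^(1/b)
2*Nf = (801 / 1139)^(1/-0.129)
2*Nf = 15.318
Nf = 7.659 cycles


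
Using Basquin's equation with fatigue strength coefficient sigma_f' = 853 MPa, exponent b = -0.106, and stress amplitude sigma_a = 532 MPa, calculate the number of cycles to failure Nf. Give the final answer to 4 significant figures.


sigma_a = sigma_f' * (2*Nf)^b
2*Nf = (sigma_a / sigma_f')^(1/b)
2*Nf = (532 / 853)^(1/-0.106)
2*Nf = 85.9637
Nf = 42.98 cycles


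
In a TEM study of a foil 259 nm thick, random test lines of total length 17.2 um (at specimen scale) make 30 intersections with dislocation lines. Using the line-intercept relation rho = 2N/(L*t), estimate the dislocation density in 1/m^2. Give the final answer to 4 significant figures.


rho = 2N / (L * t)
L = 17.2 um = 1.72e-05 m, t = 259 nm = 2.59e-07 m
rho = 2 * 30 / (1.72e-05 * 2.59e-07)
rho = 1.347e+13 1/m^2


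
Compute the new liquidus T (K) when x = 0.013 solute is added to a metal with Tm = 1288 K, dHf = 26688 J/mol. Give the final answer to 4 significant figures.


dT = R*Tm^2*x / dHf
dT = 8.314 * 1288^2 * 0.013 / 26688
dT = 6.71845 K
T_new = 1288 - 6.71845 = 1281 K


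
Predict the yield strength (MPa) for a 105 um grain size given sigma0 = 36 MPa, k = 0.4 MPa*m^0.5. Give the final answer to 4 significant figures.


sigma_y = sigma0 + k / sqrt(d)
d = 105 um = 1.05e-04 m
sigma_y = 36 + 0.4 / sqrt(1.05e-04)
sigma_y = 75.04 MPa


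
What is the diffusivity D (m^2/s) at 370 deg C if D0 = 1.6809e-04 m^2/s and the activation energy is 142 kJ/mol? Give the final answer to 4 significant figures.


D = D0 * exp(-Qd / (R*T))
T = 643.15 K
D = 1.6809e-04 * exp(-142e3 / (8.314 * 643.15))
D = 4.924e-16 m^2/s


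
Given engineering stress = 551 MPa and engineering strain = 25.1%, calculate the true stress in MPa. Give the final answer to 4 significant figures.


sigma_true = sigma_eng * (1 + epsilon_eng)
sigma_true = 551 * (1 + 0.251)
sigma_true = 689.3 MPa


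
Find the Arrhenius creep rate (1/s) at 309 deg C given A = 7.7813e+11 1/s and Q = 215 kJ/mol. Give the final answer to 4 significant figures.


rate = A * exp(-Q / (R*T))
T = 309 + 273.15 = 582.15 K
rate = 7.7813e+11 * exp(-215e3 / (8.314 * 582.15))
rate = 3.972e-08 1/s


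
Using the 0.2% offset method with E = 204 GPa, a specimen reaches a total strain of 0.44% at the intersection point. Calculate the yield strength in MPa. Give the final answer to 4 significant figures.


Offset strain = 0.002
Elastic strain at yield = total_strain - offset = 4.4e-03 - 0.002 = 2.4e-03
sigma_y = E * elastic_strain = 204000 * 2.4e-03
sigma_y = 489.6 MPa


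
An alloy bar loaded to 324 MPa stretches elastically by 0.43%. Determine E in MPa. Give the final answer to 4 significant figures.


E = sigma / epsilon
epsilon = 0.43% = 4.3e-03
E = 324 / 4.3e-03
E = 75350 MPa


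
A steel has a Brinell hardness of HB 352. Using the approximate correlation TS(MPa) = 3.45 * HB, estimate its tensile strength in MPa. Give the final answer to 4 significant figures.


TS (MPa) = 3.45 * HB
TS = 3.45 * 352
TS = 1214 MPa


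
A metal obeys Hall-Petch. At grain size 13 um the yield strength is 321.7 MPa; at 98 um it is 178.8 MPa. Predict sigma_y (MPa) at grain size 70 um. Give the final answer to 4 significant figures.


sigma_y = sigma0 + k / sqrt(d)
1/sqrt(d1) = 1/sqrt(1.3e-05) = 277.35;  1/sqrt(d2) = 101.015
k = (sigma1 - sigma2) / (1/sqrt(d1) - 1/sqrt(d2)) = (321.7 - 178.8) / (277.35 - 101.015) = 0.81039 MPa*m^0.5
sigma0 = sigma1 - k/sqrt(d1) = 321.7 - 0.81039*277.35 = 96.9382 MPa
sigma_y(d3) = 96.9382 + 0.81039 / sqrt(7e-05) = 193.8 MPa


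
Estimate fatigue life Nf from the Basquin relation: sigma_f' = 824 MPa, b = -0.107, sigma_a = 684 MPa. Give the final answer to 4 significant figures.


sigma_a = sigma_f' * (2*Nf)^b
2*Nf = (sigma_a / sigma_f')^(1/b)
2*Nf = (684 / 824)^(1/-0.107)
2*Nf = 5.69908
Nf = 2.85 cycles


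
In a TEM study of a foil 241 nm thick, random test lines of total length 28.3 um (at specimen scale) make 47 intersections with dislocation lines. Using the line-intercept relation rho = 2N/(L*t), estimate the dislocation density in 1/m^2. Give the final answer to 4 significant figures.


rho = 2N / (L * t)
L = 28.3 um = 2.83e-05 m, t = 241 nm = 2.41e-07 m
rho = 2 * 47 / (2.83e-05 * 2.41e-07)
rho = 1.378e+13 1/m^2


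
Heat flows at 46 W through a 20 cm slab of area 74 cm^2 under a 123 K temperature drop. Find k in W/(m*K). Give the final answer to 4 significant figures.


k = Q*L / (A*dT)
L = 0.2 m, A = 7.4e-03 m^2
k = 46 * 0.2 / (7.4e-03 * 123)
k = 10.11 W/(m*K)


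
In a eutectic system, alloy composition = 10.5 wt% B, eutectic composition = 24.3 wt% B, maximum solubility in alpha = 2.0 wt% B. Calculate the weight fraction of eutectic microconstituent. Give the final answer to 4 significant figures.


f_primary = (C_e - C0) / (C_e - C_alpha_max)
f_primary = (24.3 - 10.5) / (24.3 - 2.0)
f_primary = 0.618834
f_eutectic = 1 - 0.618834 = 0.3812


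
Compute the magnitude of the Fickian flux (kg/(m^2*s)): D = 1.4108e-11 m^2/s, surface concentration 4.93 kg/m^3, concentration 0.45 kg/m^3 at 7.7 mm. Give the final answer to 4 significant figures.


J = -D * (dC/dx) = D * (C1 - C2) / dx
J = 1.4108e-11 * (4.93 - 0.45) / 7.7e-03
J = 8.208e-09 kg/(m^2*s)


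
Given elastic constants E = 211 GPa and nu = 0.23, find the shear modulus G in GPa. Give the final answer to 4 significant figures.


G = E / (2*(1+nu))
G = 211 / (2*(1+0.23))
G = 85.77 GPa


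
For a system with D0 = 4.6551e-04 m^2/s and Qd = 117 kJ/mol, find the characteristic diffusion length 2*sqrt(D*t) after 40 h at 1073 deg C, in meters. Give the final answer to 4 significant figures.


Step 1: D = D0 * exp(-Qd/(R*T))
T = 1346.15 K
D = 4.6551e-04 * exp(-117e3 / (8.314 * 1346.15)) = 1.3422e-08 m^2/s
Step 2: L = 2*sqrt(D*t)
t = 40 h = 144000 s
L = 2*sqrt(1.3422e-08 * 144000) = 0.08793 m


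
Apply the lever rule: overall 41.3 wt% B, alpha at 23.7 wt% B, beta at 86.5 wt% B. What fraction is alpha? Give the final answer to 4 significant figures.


f_alpha = (C_beta - C0) / (C_beta - C_alpha)
f_alpha = (86.5 - 41.3) / (86.5 - 23.7)
f_alpha = 0.7197


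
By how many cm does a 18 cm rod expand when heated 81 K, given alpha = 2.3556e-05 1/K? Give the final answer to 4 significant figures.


dL = L0 * alpha * dT
dL = 18 * 2.3556e-05 * 81
dL = 0.03434 cm


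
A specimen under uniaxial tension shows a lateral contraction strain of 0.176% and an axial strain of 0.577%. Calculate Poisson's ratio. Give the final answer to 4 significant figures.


nu = -epsilon_lat / epsilon_axial
Lateral strain is contraction (negative), so using magnitudes:
nu = 0.176 / 0.577
nu = 0.305


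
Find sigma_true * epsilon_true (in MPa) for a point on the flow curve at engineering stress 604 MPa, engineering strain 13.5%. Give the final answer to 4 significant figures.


sigma_true = sigma_eng * (1 + epsilon_eng)
sigma_true = 604 * (1 + 0.135) = 685.54 MPa
epsilon_true = ln(1 + epsilon_eng)
epsilon_true = ln(1 + 0.135) = 0.126633
sigma_true * epsilon_true = 685.54 * 0.126633 = 86.81 MPa


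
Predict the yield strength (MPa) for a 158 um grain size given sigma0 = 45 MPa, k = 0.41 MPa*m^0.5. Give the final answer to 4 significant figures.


sigma_y = sigma0 + k / sqrt(d)
d = 158 um = 1.58e-04 m
sigma_y = 45 + 0.41 / sqrt(1.58e-04)
sigma_y = 77.62 MPa


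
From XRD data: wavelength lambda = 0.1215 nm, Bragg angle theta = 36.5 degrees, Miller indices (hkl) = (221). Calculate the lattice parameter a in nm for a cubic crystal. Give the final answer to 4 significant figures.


d = lambda / (2*sin(theta))
d = 0.1215 / (2*sin(36.5 deg))
d = 0.102131 nm
a = d * sqrt(h^2+k^2+l^2) = 0.102131 * sqrt(9)
a = 0.3064 nm


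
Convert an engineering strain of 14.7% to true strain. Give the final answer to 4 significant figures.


epsilon_true = ln(1 + epsilon_eng)
epsilon_true = ln(1 + 0.147)
epsilon_true = 0.1371


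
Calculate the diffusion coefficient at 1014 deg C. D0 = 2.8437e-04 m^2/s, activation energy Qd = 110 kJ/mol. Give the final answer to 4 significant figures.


D = D0 * exp(-Qd / (R*T))
T = 1287.15 K
D = 2.8437e-04 * exp(-110e3 / (8.314 * 1287.15))
D = 9.767e-09 m^2/s


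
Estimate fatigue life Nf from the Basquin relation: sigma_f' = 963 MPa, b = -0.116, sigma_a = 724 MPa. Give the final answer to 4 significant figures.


sigma_a = sigma_f' * (2*Nf)^b
2*Nf = (sigma_a / sigma_f')^(1/b)
2*Nf = (724 / 963)^(1/-0.116)
2*Nf = 11.6949
Nf = 5.847 cycles


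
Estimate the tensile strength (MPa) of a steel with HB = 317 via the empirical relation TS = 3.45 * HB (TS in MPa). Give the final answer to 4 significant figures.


TS (MPa) = 3.45 * HB
TS = 3.45 * 317
TS = 1094 MPa


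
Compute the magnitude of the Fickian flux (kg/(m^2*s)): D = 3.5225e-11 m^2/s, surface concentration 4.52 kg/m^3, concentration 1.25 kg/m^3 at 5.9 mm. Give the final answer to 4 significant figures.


J = -D * (dC/dx) = D * (C1 - C2) / dx
J = 3.5225e-11 * (4.52 - 1.25) / 5.9e-03
J = 1.952e-08 kg/(m^2*s)


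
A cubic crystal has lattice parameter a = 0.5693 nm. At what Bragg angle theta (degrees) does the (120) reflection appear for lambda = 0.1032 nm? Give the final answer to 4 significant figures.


d = a / sqrt(h^2+k^2+l^2)
d = 0.5693 / sqrt(5) = 0.254599 nm
lambda = 2*d*sin(theta)  =>  sin(theta) = lambda / (2*d)
sin(theta) = 0.1032 / (2 * 0.254599) = 0.202672
theta = 11.69 deg


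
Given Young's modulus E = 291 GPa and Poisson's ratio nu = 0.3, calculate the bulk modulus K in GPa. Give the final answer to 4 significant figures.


K = E / (3*(1-2*nu))
K = 291 / (3*(1-2*0.3))
K = 242.5 GPa


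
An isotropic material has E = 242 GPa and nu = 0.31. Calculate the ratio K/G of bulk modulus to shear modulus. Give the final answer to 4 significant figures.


G = E / (2*(1+nu))
G = 242 / (2*(1+0.31)) = 92.3664 GPa
K = E / (3*(1-2*nu))
K = 242 / (3*(1-2*0.31)) = 212.281 GPa
K/G = 212.281 / 92.3664 = 2.298


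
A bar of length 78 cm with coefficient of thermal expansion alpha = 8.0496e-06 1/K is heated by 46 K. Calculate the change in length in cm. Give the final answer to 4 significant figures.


dL = L0 * alpha * dT
dL = 78 * 8.0496e-06 * 46
dL = 0.02888 cm


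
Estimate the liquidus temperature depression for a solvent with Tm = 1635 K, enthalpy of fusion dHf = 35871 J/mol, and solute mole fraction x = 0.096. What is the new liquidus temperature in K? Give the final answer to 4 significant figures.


dT = R*Tm^2*x / dHf
dT = 8.314 * 1635^2 * 0.096 / 35871
dT = 59.4803 K
T_new = 1635 - 59.4803 = 1576 K


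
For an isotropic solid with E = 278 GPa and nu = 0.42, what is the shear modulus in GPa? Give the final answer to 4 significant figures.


G = E / (2*(1+nu))
G = 278 / (2*(1+0.42))
G = 97.89 GPa


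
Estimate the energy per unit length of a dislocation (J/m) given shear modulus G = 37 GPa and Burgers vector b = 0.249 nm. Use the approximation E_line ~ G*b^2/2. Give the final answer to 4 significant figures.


E = G*b^2/2
b = 0.249 nm = 2.49e-10 m
G = 37 GPa = 3.7e+10 Pa
E = 0.5 * 3.7e+10 * (2.49e-10)^2
E = 1.147e-09 J/m


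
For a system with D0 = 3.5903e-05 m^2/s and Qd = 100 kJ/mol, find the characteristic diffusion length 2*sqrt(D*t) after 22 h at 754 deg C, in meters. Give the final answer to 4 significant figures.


Step 1: D = D0 * exp(-Qd/(R*T))
T = 1027.15 K
D = 3.5903e-05 * exp(-100e3 / (8.314 * 1027.15)) = 2.94816e-10 m^2/s
Step 2: L = 2*sqrt(D*t)
t = 22 h = 79200 s
L = 2*sqrt(2.94816e-10 * 79200) = 9.664e-03 m


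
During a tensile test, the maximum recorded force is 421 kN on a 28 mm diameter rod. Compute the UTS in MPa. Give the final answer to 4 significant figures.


A0 = pi*(d/2)^2 = pi*(28/2)^2 = 615.752 mm^2
UTS = F_max / A0 = 421*1000 / 615.752
UTS = 683.7 MPa


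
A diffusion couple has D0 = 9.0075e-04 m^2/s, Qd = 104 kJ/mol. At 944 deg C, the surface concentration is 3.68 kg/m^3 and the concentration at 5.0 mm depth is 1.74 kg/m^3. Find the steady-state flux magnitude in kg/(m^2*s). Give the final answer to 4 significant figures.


Step 1: D = D0 * exp(-Qd/(R*T))
T = 944 + 273.15 = 1217.15 K
D = 9.0075e-04 * exp(-104e3 / (8.314 * 1217.15)) = 3.09904e-08 m^2/s
Step 2: J = D * (C1 - C2) / dx
J = 3.09904e-08 * (3.68 - 1.74) / 5e-03
J = 1.202e-05 kg/(m^2*s)


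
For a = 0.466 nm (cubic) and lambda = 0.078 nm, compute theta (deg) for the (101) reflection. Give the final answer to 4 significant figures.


d = a / sqrt(h^2+k^2+l^2)
d = 0.466 / sqrt(2) = 0.329512 nm
lambda = 2*d*sin(theta)  =>  sin(theta) = lambda / (2*d)
sin(theta) = 0.078 / (2 * 0.329512) = 0.118357
theta = 6.797 deg


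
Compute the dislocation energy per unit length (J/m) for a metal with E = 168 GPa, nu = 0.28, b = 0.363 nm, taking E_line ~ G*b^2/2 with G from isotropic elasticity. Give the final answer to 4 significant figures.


Step 1: G = E / (2*(1+nu))
G = 168 / (2*(1+0.28)) = 65.625 GPa = 6.5625e+10 Pa
Step 2: E_line = G*b^2/2
b = 0.363 nm = 3.63e-10 m
E_line = 0.5 * 6.5625e+10 * (3.63e-10)^2 = 4.324e-09 J/m


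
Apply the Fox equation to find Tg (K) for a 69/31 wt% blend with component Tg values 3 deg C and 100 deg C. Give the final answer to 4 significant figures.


1/Tg = w1/Tg1 + w2/Tg2 (in Kelvin)
Tg1 = 276.15 K, Tg2 = 373.15 K
1/Tg = 0.69/276.15 + 0.31/373.15
Tg = 300.4 K


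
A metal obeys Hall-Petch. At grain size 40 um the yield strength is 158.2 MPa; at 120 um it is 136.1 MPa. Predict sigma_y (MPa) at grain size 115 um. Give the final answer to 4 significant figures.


sigma_y = sigma0 + k / sqrt(d)
1/sqrt(d1) = 1/sqrt(4e-05) = 158.114;  1/sqrt(d2) = 91.2871
k = (sigma1 - sigma2) / (1/sqrt(d1) - 1/sqrt(d2)) = (158.2 - 136.1) / (158.114 - 91.2871) = 0.330706 MPa*m^0.5
sigma0 = sigma1 - k/sqrt(d1) = 158.2 - 0.330706*158.114 = 105.911 MPa
sigma_y(d3) = 105.911 + 0.330706 / sqrt(1.15e-04) = 136.7 MPa


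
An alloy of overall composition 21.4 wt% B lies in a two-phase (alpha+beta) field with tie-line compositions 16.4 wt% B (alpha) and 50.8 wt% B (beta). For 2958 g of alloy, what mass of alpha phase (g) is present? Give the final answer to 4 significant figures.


f_alpha = (C_beta - C0) / (C_beta - C_alpha)
f_alpha = (50.8 - 21.4) / (50.8 - 16.4) = 0.854651
m_alpha = f_alpha * m_total = 0.854651 * 2958 = 2528 g


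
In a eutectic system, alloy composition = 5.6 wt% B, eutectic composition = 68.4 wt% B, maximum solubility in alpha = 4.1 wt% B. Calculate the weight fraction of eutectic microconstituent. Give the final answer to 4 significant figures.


f_primary = (C_e - C0) / (C_e - C_alpha_max)
f_primary = (68.4 - 5.6) / (68.4 - 4.1)
f_primary = 0.976672
f_eutectic = 1 - 0.976672 = 0.02333


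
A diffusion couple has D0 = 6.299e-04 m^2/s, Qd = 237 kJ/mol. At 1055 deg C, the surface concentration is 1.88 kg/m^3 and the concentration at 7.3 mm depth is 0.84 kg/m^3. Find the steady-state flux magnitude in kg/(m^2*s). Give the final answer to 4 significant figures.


Step 1: D = D0 * exp(-Qd/(R*T))
T = 1055 + 273.15 = 1328.15 K
D = 6.299e-04 * exp(-237e3 / (8.314 * 1328.15)) = 3.00602e-13 m^2/s
Step 2: J = D * (C1 - C2) / dx
J = 3.00602e-13 * (1.88 - 0.84) / 7.3e-03
J = 4.283e-11 kg/(m^2*s)


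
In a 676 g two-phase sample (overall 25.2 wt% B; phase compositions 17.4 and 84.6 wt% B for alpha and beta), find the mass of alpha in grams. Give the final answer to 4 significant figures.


f_alpha = (C_beta - C0) / (C_beta - C_alpha)
f_alpha = (84.6 - 25.2) / (84.6 - 17.4) = 0.883929
m_alpha = f_alpha * m_total = 0.883929 * 676 = 597.5 g


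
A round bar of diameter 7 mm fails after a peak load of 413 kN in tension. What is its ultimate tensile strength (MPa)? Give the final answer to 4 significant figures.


A0 = pi*(d/2)^2 = pi*(7/2)^2 = 38.4845 mm^2
UTS = F_max / A0 = 413*1000 / 38.4845
UTS = 10730 MPa


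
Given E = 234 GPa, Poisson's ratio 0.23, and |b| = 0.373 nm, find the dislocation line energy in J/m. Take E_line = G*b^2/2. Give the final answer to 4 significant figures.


Step 1: G = E / (2*(1+nu))
G = 234 / (2*(1+0.23)) = 95.122 GPa = 9.5122e+10 Pa
Step 2: E_line = G*b^2/2
b = 0.373 nm = 3.73e-10 m
E_line = 0.5 * 9.5122e+10 * (3.73e-10)^2 = 6.617e-09 J/m


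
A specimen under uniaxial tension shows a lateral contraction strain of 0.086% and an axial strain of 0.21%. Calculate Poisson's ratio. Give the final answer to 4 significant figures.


nu = -epsilon_lat / epsilon_axial
Lateral strain is contraction (negative), so using magnitudes:
nu = 0.086 / 0.21
nu = 0.4095


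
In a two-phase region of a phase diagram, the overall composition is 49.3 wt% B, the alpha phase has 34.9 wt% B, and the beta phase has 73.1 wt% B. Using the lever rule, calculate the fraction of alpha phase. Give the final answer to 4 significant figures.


f_alpha = (C_beta - C0) / (C_beta - C_alpha)
f_alpha = (73.1 - 49.3) / (73.1 - 34.9)
f_alpha = 0.623


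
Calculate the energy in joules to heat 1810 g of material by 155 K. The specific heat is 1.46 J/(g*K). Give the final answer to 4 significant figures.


Q = m * cp * dT
Q = 1810 * 1.46 * 155
Q = 409600 J


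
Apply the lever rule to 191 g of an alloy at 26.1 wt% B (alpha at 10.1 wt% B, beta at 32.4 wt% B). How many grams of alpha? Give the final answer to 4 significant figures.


f_alpha = (C_beta - C0) / (C_beta - C_alpha)
f_alpha = (32.4 - 26.1) / (32.4 - 10.1) = 0.282511
m_alpha = f_alpha * m_total = 0.282511 * 191 = 53.96 g


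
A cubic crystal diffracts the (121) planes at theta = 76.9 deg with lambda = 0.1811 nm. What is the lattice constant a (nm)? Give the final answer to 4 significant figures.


d = lambda / (2*sin(theta))
d = 0.1811 / (2*sin(76.9 deg))
d = 0.0929694 nm
a = d * sqrt(h^2+k^2+l^2) = 0.0929694 * sqrt(6)
a = 0.2277 nm


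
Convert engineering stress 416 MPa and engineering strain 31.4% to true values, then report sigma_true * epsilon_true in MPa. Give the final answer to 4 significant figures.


sigma_true = sigma_eng * (1 + epsilon_eng)
sigma_true = 416 * (1 + 0.314) = 546.624 MPa
epsilon_true = ln(1 + epsilon_eng)
epsilon_true = ln(1 + 0.314) = 0.273076
sigma_true * epsilon_true = 546.624 * 0.273076 = 149.3 MPa


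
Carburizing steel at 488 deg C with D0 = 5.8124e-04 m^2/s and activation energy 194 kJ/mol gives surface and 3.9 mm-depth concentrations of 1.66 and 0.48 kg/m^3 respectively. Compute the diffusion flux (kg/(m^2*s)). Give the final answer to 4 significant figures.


Step 1: D = D0 * exp(-Qd/(R*T))
T = 488 + 273.15 = 761.15 K
D = 5.8124e-04 * exp(-194e3 / (8.314 * 761.15)) = 2.82125e-17 m^2/s
Step 2: J = D * (C1 - C2) / dx
J = 2.82125e-17 * (1.66 - 0.48) / 3.9e-03
J = 8.536e-15 kg/(m^2*s)


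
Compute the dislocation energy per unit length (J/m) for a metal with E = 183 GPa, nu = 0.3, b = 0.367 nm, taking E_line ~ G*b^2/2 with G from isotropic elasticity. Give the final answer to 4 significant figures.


Step 1: G = E / (2*(1+nu))
G = 183 / (2*(1+0.3)) = 70.3846 GPa = 7.03846e+10 Pa
Step 2: E_line = G*b^2/2
b = 0.367 nm = 3.67e-10 m
E_line = 0.5 * 7.03846e+10 * (3.67e-10)^2 = 4.74e-09 J/m


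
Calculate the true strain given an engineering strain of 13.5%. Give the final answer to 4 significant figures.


epsilon_true = ln(1 + epsilon_eng)
epsilon_true = ln(1 + 0.135)
epsilon_true = 0.1266


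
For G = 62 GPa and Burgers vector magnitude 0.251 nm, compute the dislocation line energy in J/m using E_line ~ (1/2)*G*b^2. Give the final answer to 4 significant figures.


E = G*b^2/2
b = 0.251 nm = 2.51e-10 m
G = 62 GPa = 6.2e+10 Pa
E = 0.5 * 6.2e+10 * (2.51e-10)^2
E = 1.953e-09 J/m


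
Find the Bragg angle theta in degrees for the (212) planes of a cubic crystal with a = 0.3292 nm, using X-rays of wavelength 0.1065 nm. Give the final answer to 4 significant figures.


d = a / sqrt(h^2+k^2+l^2)
d = 0.3292 / sqrt(9) = 0.109733 nm
lambda = 2*d*sin(theta)  =>  sin(theta) = lambda / (2*d)
sin(theta) = 0.1065 / (2 * 0.109733) = 0.485267
theta = 29.03 deg


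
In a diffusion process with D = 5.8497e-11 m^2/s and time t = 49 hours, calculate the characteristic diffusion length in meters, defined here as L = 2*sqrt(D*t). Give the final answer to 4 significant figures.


t = 49 hr = 176400 s
Diffusion length = 2*sqrt(D*t)
= 2*sqrt(5.8497e-11 * 176400)
= 6.425e-03 m


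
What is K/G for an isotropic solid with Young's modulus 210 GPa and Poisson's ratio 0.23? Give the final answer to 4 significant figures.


G = E / (2*(1+nu))
G = 210 / (2*(1+0.23)) = 85.3659 GPa
K = E / (3*(1-2*nu))
K = 210 / (3*(1-2*0.23)) = 129.63 GPa
K/G = 129.63 / 85.3659 = 1.519


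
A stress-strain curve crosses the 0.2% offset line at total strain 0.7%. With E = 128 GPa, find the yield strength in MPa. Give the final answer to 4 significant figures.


Offset strain = 0.002
Elastic strain at yield = total_strain - offset = 7e-03 - 0.002 = 5e-03
sigma_y = E * elastic_strain = 128000 * 5e-03
sigma_y = 640 MPa


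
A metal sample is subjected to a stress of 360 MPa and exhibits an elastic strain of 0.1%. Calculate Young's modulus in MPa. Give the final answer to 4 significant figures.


E = sigma / epsilon
epsilon = 0.1% = 1e-03
E = 360 / 1e-03
E = 360000 MPa


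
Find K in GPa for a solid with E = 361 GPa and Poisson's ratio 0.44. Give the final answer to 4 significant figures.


K = E / (3*(1-2*nu))
K = 361 / (3*(1-2*0.44))
K = 1003 GPa


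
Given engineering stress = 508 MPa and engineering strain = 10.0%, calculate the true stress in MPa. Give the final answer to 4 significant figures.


sigma_true = sigma_eng * (1 + epsilon_eng)
sigma_true = 508 * (1 + 0.1)
sigma_true = 558.8 MPa


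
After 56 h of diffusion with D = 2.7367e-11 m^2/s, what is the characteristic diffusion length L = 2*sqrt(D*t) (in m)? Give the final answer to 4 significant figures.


t = 56 hr = 201600 s
Diffusion length = 2*sqrt(D*t)
= 2*sqrt(2.7367e-11 * 201600)
= 4.698e-03 m


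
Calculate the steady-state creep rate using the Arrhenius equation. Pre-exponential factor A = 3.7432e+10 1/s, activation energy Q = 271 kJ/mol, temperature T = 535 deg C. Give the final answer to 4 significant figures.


rate = A * exp(-Q / (R*T))
T = 535 + 273.15 = 808.15 K
rate = 3.7432e+10 * exp(-271e3 / (8.314 * 808.15))
rate = 1.139e-07 1/s


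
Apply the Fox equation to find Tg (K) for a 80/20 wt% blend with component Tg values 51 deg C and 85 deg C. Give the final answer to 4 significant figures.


1/Tg = w1/Tg1 + w2/Tg2 (in Kelvin)
Tg1 = 324.15 K, Tg2 = 358.15 K
1/Tg = 0.8/324.15 + 0.2/358.15
Tg = 330.4 K


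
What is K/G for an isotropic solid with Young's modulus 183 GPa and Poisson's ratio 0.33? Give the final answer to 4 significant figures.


G = E / (2*(1+nu))
G = 183 / (2*(1+0.33)) = 68.797 GPa
K = E / (3*(1-2*nu))
K = 183 / (3*(1-2*0.33)) = 179.412 GPa
K/G = 179.412 / 68.797 = 2.608


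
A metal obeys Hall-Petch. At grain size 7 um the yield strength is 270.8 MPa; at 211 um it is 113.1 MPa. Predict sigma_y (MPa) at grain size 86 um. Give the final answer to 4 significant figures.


sigma_y = sigma0 + k / sqrt(d)
1/sqrt(d1) = 1/sqrt(7e-06) = 377.964;  1/sqrt(d2) = 68.8428
k = (sigma1 - sigma2) / (1/sqrt(d1) - 1/sqrt(d2)) = (270.8 - 113.1) / (377.964 - 68.8428) = 0.510155 MPa*m^0.5
sigma0 = sigma1 - k/sqrt(d1) = 270.8 - 0.510155*377.964 = 77.9795 MPa
sigma_y(d3) = 77.9795 + 0.510155 / sqrt(8.6e-05) = 133 MPa
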